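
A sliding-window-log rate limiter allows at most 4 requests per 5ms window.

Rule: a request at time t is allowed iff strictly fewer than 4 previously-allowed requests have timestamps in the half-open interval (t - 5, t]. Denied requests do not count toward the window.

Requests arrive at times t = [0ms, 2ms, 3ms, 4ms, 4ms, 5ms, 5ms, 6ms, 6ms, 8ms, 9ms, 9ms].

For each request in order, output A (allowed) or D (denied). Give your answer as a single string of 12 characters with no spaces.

Tracking allowed requests in the window:
  req#1 t=0ms: ALLOW
  req#2 t=2ms: ALLOW
  req#3 t=3ms: ALLOW
  req#4 t=4ms: ALLOW
  req#5 t=4ms: DENY
  req#6 t=5ms: ALLOW
  req#7 t=5ms: DENY
  req#8 t=6ms: DENY
  req#9 t=6ms: DENY
  req#10 t=8ms: ALLOW
  req#11 t=9ms: ALLOW
  req#12 t=9ms: ALLOW

Answer: AAAADADDDAAA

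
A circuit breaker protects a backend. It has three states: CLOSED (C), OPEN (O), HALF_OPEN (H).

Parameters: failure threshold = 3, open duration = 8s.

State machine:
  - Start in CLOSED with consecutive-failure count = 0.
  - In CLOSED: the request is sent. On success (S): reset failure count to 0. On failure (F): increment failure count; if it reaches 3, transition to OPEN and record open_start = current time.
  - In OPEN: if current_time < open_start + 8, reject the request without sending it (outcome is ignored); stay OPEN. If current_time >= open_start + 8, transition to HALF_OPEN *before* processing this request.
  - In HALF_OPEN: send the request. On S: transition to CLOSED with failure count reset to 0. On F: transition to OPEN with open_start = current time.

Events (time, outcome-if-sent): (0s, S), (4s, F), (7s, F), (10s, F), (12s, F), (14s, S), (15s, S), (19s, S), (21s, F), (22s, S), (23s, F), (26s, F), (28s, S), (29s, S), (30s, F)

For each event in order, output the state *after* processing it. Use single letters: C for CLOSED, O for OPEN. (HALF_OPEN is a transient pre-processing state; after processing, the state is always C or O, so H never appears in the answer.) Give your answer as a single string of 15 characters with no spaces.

Answer: CCCOOOOCCCCCCCC

Derivation:
State after each event:
  event#1 t=0s outcome=S: state=CLOSED
  event#2 t=4s outcome=F: state=CLOSED
  event#3 t=7s outcome=F: state=CLOSED
  event#4 t=10s outcome=F: state=OPEN
  event#5 t=12s outcome=F: state=OPEN
  event#6 t=14s outcome=S: state=OPEN
  event#7 t=15s outcome=S: state=OPEN
  event#8 t=19s outcome=S: state=CLOSED
  event#9 t=21s outcome=F: state=CLOSED
  event#10 t=22s outcome=S: state=CLOSED
  event#11 t=23s outcome=F: state=CLOSED
  event#12 t=26s outcome=F: state=CLOSED
  event#13 t=28s outcome=S: state=CLOSED
  event#14 t=29s outcome=S: state=CLOSED
  event#15 t=30s outcome=F: state=CLOSED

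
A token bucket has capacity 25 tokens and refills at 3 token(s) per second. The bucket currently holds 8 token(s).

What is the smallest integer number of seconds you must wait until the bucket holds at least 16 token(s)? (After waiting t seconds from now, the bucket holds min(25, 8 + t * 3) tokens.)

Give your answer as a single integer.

Need 8 + t * 3 >= 16, so t >= 8/3.
Smallest integer t = ceil(8/3) = 3.

Answer: 3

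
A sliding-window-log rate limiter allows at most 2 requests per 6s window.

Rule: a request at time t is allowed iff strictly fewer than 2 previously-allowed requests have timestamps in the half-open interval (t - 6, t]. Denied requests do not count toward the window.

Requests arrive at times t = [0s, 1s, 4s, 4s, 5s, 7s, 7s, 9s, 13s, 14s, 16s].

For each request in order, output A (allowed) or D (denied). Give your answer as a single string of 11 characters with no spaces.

Answer: AADDDAADAAD

Derivation:
Tracking allowed requests in the window:
  req#1 t=0s: ALLOW
  req#2 t=1s: ALLOW
  req#3 t=4s: DENY
  req#4 t=4s: DENY
  req#5 t=5s: DENY
  req#6 t=7s: ALLOW
  req#7 t=7s: ALLOW
  req#8 t=9s: DENY
  req#9 t=13s: ALLOW
  req#10 t=14s: ALLOW
  req#11 t=16s: DENY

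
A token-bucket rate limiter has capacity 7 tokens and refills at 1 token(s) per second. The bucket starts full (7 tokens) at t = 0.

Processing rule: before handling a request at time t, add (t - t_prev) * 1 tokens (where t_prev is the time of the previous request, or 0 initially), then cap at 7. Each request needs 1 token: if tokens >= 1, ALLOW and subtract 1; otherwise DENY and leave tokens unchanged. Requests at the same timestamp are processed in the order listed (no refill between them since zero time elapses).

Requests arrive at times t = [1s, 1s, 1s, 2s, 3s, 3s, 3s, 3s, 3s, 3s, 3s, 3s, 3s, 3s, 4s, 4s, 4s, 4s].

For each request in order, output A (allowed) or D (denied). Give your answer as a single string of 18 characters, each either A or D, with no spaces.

Simulating step by step:
  req#1 t=1s: ALLOW
  req#2 t=1s: ALLOW
  req#3 t=1s: ALLOW
  req#4 t=2s: ALLOW
  req#5 t=3s: ALLOW
  req#6 t=3s: ALLOW
  req#7 t=3s: ALLOW
  req#8 t=3s: ALLOW
  req#9 t=3s: ALLOW
  req#10 t=3s: DENY
  req#11 t=3s: DENY
  req#12 t=3s: DENY
  req#13 t=3s: DENY
  req#14 t=3s: DENY
  req#15 t=4s: ALLOW
  req#16 t=4s: DENY
  req#17 t=4s: DENY
  req#18 t=4s: DENY

Answer: AAAAAAAAADDDDDADDD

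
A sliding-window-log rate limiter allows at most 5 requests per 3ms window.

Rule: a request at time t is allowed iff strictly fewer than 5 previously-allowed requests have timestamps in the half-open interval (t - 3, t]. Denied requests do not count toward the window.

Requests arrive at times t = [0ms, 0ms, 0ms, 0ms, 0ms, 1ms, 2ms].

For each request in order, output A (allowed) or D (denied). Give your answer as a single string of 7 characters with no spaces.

Answer: AAAAADD

Derivation:
Tracking allowed requests in the window:
  req#1 t=0ms: ALLOW
  req#2 t=0ms: ALLOW
  req#3 t=0ms: ALLOW
  req#4 t=0ms: ALLOW
  req#5 t=0ms: ALLOW
  req#6 t=1ms: DENY
  req#7 t=2ms: DENY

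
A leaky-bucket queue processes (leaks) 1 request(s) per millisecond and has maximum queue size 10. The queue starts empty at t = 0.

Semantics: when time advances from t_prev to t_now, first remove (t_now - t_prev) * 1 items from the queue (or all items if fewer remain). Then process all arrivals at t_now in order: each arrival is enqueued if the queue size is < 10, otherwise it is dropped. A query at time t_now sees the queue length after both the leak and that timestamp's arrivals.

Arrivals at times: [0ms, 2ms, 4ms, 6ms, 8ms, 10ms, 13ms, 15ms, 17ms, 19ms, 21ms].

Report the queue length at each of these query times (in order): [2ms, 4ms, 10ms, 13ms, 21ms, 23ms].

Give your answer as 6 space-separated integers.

Answer: 1 1 1 1 1 0

Derivation:
Queue lengths at query times:
  query t=2ms: backlog = 1
  query t=4ms: backlog = 1
  query t=10ms: backlog = 1
  query t=13ms: backlog = 1
  query t=21ms: backlog = 1
  query t=23ms: backlog = 0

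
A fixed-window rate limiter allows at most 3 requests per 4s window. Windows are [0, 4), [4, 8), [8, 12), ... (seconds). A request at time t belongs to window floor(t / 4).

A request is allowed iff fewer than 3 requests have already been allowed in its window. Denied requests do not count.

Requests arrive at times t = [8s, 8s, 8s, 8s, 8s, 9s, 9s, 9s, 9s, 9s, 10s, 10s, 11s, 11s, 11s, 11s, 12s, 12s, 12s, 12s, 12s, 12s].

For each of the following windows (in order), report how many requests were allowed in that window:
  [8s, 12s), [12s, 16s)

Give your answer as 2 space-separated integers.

Answer: 3 3

Derivation:
Processing requests:
  req#1 t=8s (window 2): ALLOW
  req#2 t=8s (window 2): ALLOW
  req#3 t=8s (window 2): ALLOW
  req#4 t=8s (window 2): DENY
  req#5 t=8s (window 2): DENY
  req#6 t=9s (window 2): DENY
  req#7 t=9s (window 2): DENY
  req#8 t=9s (window 2): DENY
  req#9 t=9s (window 2): DENY
  req#10 t=9s (window 2): DENY
  req#11 t=10s (window 2): DENY
  req#12 t=10s (window 2): DENY
  req#13 t=11s (window 2): DENY
  req#14 t=11s (window 2): DENY
  req#15 t=11s (window 2): DENY
  req#16 t=11s (window 2): DENY
  req#17 t=12s (window 3): ALLOW
  req#18 t=12s (window 3): ALLOW
  req#19 t=12s (window 3): ALLOW
  req#20 t=12s (window 3): DENY
  req#21 t=12s (window 3): DENY
  req#22 t=12s (window 3): DENY

Allowed counts by window: 3 3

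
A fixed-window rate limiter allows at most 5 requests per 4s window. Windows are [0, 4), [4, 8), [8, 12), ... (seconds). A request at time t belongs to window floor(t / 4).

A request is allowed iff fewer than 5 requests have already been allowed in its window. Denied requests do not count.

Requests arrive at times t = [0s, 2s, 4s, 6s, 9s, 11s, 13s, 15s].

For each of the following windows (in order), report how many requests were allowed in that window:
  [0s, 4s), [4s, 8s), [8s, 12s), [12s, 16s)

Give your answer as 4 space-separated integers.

Processing requests:
  req#1 t=0s (window 0): ALLOW
  req#2 t=2s (window 0): ALLOW
  req#3 t=4s (window 1): ALLOW
  req#4 t=6s (window 1): ALLOW
  req#5 t=9s (window 2): ALLOW
  req#6 t=11s (window 2): ALLOW
  req#7 t=13s (window 3): ALLOW
  req#8 t=15s (window 3): ALLOW

Allowed counts by window: 2 2 2 2

Answer: 2 2 2 2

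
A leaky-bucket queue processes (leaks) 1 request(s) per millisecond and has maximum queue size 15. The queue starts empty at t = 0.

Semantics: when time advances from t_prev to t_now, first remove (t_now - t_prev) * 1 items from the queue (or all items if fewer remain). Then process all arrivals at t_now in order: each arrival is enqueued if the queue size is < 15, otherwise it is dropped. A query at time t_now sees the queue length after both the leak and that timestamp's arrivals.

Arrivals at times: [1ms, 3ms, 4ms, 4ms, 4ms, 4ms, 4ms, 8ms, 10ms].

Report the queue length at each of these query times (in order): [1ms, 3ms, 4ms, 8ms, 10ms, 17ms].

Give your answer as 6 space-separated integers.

Queue lengths at query times:
  query t=1ms: backlog = 1
  query t=3ms: backlog = 1
  query t=4ms: backlog = 5
  query t=8ms: backlog = 2
  query t=10ms: backlog = 1
  query t=17ms: backlog = 0

Answer: 1 1 5 2 1 0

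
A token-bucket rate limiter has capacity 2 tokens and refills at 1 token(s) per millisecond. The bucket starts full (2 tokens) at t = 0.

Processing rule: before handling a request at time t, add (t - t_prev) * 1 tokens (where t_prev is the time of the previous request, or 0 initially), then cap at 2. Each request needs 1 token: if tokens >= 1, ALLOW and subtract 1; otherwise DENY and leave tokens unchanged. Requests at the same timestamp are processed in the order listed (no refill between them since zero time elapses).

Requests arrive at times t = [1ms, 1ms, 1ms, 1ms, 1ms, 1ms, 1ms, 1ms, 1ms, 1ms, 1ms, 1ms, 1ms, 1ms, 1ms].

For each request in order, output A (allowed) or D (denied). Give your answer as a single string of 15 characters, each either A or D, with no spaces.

Answer: AADDDDDDDDDDDDD

Derivation:
Simulating step by step:
  req#1 t=1ms: ALLOW
  req#2 t=1ms: ALLOW
  req#3 t=1ms: DENY
  req#4 t=1ms: DENY
  req#5 t=1ms: DENY
  req#6 t=1ms: DENY
  req#7 t=1ms: DENY
  req#8 t=1ms: DENY
  req#9 t=1ms: DENY
  req#10 t=1ms: DENY
  req#11 t=1ms: DENY
  req#12 t=1ms: DENY
  req#13 t=1ms: DENY
  req#14 t=1ms: DENY
  req#15 t=1ms: DENY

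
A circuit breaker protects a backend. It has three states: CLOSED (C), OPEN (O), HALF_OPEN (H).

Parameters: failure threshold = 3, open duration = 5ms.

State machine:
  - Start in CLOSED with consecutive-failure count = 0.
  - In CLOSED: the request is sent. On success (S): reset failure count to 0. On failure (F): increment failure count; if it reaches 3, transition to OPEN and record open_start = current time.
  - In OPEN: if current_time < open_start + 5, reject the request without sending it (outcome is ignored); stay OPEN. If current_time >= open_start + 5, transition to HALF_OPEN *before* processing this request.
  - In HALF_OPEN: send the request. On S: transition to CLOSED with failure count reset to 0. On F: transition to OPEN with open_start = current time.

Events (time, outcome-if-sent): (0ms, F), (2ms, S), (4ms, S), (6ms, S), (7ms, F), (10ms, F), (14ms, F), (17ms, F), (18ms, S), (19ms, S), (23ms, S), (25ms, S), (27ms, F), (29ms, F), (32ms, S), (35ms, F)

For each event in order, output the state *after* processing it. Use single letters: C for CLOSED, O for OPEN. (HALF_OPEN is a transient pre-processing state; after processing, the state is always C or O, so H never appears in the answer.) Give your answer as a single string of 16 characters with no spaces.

State after each event:
  event#1 t=0ms outcome=F: state=CLOSED
  event#2 t=2ms outcome=S: state=CLOSED
  event#3 t=4ms outcome=S: state=CLOSED
  event#4 t=6ms outcome=S: state=CLOSED
  event#5 t=7ms outcome=F: state=CLOSED
  event#6 t=10ms outcome=F: state=CLOSED
  event#7 t=14ms outcome=F: state=OPEN
  event#8 t=17ms outcome=F: state=OPEN
  event#9 t=18ms outcome=S: state=OPEN
  event#10 t=19ms outcome=S: state=CLOSED
  event#11 t=23ms outcome=S: state=CLOSED
  event#12 t=25ms outcome=S: state=CLOSED
  event#13 t=27ms outcome=F: state=CLOSED
  event#14 t=29ms outcome=F: state=CLOSED
  event#15 t=32ms outcome=S: state=CLOSED
  event#16 t=35ms outcome=F: state=CLOSED

Answer: CCCCCCOOOCCCCCCC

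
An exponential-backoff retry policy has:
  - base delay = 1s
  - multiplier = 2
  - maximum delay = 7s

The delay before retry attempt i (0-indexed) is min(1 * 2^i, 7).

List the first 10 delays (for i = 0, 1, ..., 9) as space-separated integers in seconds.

Computing each delay:
  i=0: min(1*2^0, 7) = 1
  i=1: min(1*2^1, 7) = 2
  i=2: min(1*2^2, 7) = 4
  i=3: min(1*2^3, 7) = 7
  i=4: min(1*2^4, 7) = 7
  i=5: min(1*2^5, 7) = 7
  i=6: min(1*2^6, 7) = 7
  i=7: min(1*2^7, 7) = 7
  i=8: min(1*2^8, 7) = 7
  i=9: min(1*2^9, 7) = 7

Answer: 1 2 4 7 7 7 7 7 7 7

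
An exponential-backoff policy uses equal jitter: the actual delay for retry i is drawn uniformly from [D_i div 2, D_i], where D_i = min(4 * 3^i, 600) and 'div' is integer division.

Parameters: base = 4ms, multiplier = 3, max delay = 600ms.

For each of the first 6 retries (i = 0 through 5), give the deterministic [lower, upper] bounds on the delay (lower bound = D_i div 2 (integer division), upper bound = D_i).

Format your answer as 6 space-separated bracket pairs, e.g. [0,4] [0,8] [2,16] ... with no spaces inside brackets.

Answer: [2,4] [6,12] [18,36] [54,108] [162,324] [300,600]

Derivation:
Computing bounds per retry:
  i=0: D_i=min(4*3^0,600)=4, bounds=[2,4]
  i=1: D_i=min(4*3^1,600)=12, bounds=[6,12]
  i=2: D_i=min(4*3^2,600)=36, bounds=[18,36]
  i=3: D_i=min(4*3^3,600)=108, bounds=[54,108]
  i=4: D_i=min(4*3^4,600)=324, bounds=[162,324]
  i=5: D_i=min(4*3^5,600)=600, bounds=[300,600]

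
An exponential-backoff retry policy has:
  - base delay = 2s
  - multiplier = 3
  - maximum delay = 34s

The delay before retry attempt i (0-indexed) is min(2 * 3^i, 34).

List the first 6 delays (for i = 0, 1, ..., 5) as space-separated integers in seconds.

Answer: 2 6 18 34 34 34

Derivation:
Computing each delay:
  i=0: min(2*3^0, 34) = 2
  i=1: min(2*3^1, 34) = 6
  i=2: min(2*3^2, 34) = 18
  i=3: min(2*3^3, 34) = 34
  i=4: min(2*3^4, 34) = 34
  i=5: min(2*3^5, 34) = 34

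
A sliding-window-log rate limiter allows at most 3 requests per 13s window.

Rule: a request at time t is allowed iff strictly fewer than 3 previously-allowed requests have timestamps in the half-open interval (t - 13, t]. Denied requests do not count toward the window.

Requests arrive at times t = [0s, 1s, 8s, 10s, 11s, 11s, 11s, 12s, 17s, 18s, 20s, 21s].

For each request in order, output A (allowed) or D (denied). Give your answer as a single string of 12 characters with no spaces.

Answer: AAADDDDDAADA

Derivation:
Tracking allowed requests in the window:
  req#1 t=0s: ALLOW
  req#2 t=1s: ALLOW
  req#3 t=8s: ALLOW
  req#4 t=10s: DENY
  req#5 t=11s: DENY
  req#6 t=11s: DENY
  req#7 t=11s: DENY
  req#8 t=12s: DENY
  req#9 t=17s: ALLOW
  req#10 t=18s: ALLOW
  req#11 t=20s: DENY
  req#12 t=21s: ALLOW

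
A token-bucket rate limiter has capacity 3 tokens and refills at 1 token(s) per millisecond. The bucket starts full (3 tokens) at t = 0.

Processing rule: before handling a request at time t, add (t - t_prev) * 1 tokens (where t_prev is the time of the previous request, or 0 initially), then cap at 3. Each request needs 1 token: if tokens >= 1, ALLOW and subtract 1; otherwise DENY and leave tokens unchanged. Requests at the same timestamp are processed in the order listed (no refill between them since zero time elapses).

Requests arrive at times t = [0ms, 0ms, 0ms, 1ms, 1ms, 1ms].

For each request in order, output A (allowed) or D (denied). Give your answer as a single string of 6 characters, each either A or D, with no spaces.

Simulating step by step:
  req#1 t=0ms: ALLOW
  req#2 t=0ms: ALLOW
  req#3 t=0ms: ALLOW
  req#4 t=1ms: ALLOW
  req#5 t=1ms: DENY
  req#6 t=1ms: DENY

Answer: AAAADD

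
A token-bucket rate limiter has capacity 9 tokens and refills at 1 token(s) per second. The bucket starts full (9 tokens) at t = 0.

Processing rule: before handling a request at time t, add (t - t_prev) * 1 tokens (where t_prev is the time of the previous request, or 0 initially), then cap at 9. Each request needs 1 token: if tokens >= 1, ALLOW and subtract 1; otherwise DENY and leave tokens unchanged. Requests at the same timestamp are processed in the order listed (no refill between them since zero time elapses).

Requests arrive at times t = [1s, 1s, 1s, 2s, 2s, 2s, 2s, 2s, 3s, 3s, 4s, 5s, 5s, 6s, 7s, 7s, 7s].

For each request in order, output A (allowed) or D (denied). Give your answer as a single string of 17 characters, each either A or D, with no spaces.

Answer: AAAAAAAAAAAAAAADD

Derivation:
Simulating step by step:
  req#1 t=1s: ALLOW
  req#2 t=1s: ALLOW
  req#3 t=1s: ALLOW
  req#4 t=2s: ALLOW
  req#5 t=2s: ALLOW
  req#6 t=2s: ALLOW
  req#7 t=2s: ALLOW
  req#8 t=2s: ALLOW
  req#9 t=3s: ALLOW
  req#10 t=3s: ALLOW
  req#11 t=4s: ALLOW
  req#12 t=5s: ALLOW
  req#13 t=5s: ALLOW
  req#14 t=6s: ALLOW
  req#15 t=7s: ALLOW
  req#16 t=7s: DENY
  req#17 t=7s: DENY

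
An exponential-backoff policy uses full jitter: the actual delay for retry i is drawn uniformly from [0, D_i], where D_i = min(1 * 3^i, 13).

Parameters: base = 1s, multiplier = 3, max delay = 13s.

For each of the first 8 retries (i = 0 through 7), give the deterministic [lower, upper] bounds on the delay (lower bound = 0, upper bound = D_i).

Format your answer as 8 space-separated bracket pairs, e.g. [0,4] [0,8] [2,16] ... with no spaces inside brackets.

Computing bounds per retry:
  i=0: D_i=min(1*3^0,13)=1, bounds=[0,1]
  i=1: D_i=min(1*3^1,13)=3, bounds=[0,3]
  i=2: D_i=min(1*3^2,13)=9, bounds=[0,9]
  i=3: D_i=min(1*3^3,13)=13, bounds=[0,13]
  i=4: D_i=min(1*3^4,13)=13, bounds=[0,13]
  i=5: D_i=min(1*3^5,13)=13, bounds=[0,13]
  i=6: D_i=min(1*3^6,13)=13, bounds=[0,13]
  i=7: D_i=min(1*3^7,13)=13, bounds=[0,13]

Answer: [0,1] [0,3] [0,9] [0,13] [0,13] [0,13] [0,13] [0,13]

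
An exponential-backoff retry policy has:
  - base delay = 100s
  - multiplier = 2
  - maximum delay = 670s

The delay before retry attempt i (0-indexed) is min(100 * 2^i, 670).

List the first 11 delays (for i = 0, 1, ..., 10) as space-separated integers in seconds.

Answer: 100 200 400 670 670 670 670 670 670 670 670

Derivation:
Computing each delay:
  i=0: min(100*2^0, 670) = 100
  i=1: min(100*2^1, 670) = 200
  i=2: min(100*2^2, 670) = 400
  i=3: min(100*2^3, 670) = 670
  i=4: min(100*2^4, 670) = 670
  i=5: min(100*2^5, 670) = 670
  i=6: min(100*2^6, 670) = 670
  i=7: min(100*2^7, 670) = 670
  i=8: min(100*2^8, 670) = 670
  i=9: min(100*2^9, 670) = 670
  i=10: min(100*2^10, 670) = 670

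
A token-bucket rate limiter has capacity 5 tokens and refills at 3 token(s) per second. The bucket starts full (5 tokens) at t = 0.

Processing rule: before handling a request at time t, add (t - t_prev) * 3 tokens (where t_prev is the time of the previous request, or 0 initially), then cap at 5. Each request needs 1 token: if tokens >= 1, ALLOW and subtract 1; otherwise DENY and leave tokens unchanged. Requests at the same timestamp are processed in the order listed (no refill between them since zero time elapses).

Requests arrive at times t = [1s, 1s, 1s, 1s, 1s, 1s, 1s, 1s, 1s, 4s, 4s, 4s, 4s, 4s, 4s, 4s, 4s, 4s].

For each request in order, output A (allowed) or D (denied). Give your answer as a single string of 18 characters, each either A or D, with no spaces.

Simulating step by step:
  req#1 t=1s: ALLOW
  req#2 t=1s: ALLOW
  req#3 t=1s: ALLOW
  req#4 t=1s: ALLOW
  req#5 t=1s: ALLOW
  req#6 t=1s: DENY
  req#7 t=1s: DENY
  req#8 t=1s: DENY
  req#9 t=1s: DENY
  req#10 t=4s: ALLOW
  req#11 t=4s: ALLOW
  req#12 t=4s: ALLOW
  req#13 t=4s: ALLOW
  req#14 t=4s: ALLOW
  req#15 t=4s: DENY
  req#16 t=4s: DENY
  req#17 t=4s: DENY
  req#18 t=4s: DENY

Answer: AAAAADDDDAAAAADDDD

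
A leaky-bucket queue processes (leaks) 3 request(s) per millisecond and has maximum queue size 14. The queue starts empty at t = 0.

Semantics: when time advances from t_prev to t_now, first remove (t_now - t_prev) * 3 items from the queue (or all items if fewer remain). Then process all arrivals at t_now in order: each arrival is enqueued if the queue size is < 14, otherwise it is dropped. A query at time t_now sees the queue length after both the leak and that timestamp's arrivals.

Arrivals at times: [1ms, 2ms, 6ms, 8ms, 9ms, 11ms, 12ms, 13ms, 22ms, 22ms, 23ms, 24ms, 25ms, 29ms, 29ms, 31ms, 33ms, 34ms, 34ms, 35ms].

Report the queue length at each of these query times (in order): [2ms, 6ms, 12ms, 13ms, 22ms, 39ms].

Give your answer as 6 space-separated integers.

Answer: 1 1 1 1 2 0

Derivation:
Queue lengths at query times:
  query t=2ms: backlog = 1
  query t=6ms: backlog = 1
  query t=12ms: backlog = 1
  query t=13ms: backlog = 1
  query t=22ms: backlog = 2
  query t=39ms: backlog = 0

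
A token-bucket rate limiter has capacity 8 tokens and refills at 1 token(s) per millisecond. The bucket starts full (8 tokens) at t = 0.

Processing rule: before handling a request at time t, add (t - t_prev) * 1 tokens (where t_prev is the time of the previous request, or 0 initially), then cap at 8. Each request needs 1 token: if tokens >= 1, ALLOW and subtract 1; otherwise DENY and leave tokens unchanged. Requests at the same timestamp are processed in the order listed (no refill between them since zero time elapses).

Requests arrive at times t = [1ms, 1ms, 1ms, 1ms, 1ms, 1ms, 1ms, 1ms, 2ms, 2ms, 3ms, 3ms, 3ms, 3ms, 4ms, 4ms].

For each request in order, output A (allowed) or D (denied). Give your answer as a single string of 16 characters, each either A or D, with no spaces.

Answer: AAAAAAAAADADDDAD

Derivation:
Simulating step by step:
  req#1 t=1ms: ALLOW
  req#2 t=1ms: ALLOW
  req#3 t=1ms: ALLOW
  req#4 t=1ms: ALLOW
  req#5 t=1ms: ALLOW
  req#6 t=1ms: ALLOW
  req#7 t=1ms: ALLOW
  req#8 t=1ms: ALLOW
  req#9 t=2ms: ALLOW
  req#10 t=2ms: DENY
  req#11 t=3ms: ALLOW
  req#12 t=3ms: DENY
  req#13 t=3ms: DENY
  req#14 t=3ms: DENY
  req#15 t=4ms: ALLOW
  req#16 t=4ms: DENY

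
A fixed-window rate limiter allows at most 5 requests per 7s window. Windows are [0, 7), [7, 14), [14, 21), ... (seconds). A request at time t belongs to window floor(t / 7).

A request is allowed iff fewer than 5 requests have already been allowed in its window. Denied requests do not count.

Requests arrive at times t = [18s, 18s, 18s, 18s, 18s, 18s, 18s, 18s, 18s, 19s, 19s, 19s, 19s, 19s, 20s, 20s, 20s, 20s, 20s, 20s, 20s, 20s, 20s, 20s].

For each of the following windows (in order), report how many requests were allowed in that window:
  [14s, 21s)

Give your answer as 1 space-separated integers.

Processing requests:
  req#1 t=18s (window 2): ALLOW
  req#2 t=18s (window 2): ALLOW
  req#3 t=18s (window 2): ALLOW
  req#4 t=18s (window 2): ALLOW
  req#5 t=18s (window 2): ALLOW
  req#6 t=18s (window 2): DENY
  req#7 t=18s (window 2): DENY
  req#8 t=18s (window 2): DENY
  req#9 t=18s (window 2): DENY
  req#10 t=19s (window 2): DENY
  req#11 t=19s (window 2): DENY
  req#12 t=19s (window 2): DENY
  req#13 t=19s (window 2): DENY
  req#14 t=19s (window 2): DENY
  req#15 t=20s (window 2): DENY
  req#16 t=20s (window 2): DENY
  req#17 t=20s (window 2): DENY
  req#18 t=20s (window 2): DENY
  req#19 t=20s (window 2): DENY
  req#20 t=20s (window 2): DENY
  req#21 t=20s (window 2): DENY
  req#22 t=20s (window 2): DENY
  req#23 t=20s (window 2): DENY
  req#24 t=20s (window 2): DENY

Allowed counts by window: 5

Answer: 5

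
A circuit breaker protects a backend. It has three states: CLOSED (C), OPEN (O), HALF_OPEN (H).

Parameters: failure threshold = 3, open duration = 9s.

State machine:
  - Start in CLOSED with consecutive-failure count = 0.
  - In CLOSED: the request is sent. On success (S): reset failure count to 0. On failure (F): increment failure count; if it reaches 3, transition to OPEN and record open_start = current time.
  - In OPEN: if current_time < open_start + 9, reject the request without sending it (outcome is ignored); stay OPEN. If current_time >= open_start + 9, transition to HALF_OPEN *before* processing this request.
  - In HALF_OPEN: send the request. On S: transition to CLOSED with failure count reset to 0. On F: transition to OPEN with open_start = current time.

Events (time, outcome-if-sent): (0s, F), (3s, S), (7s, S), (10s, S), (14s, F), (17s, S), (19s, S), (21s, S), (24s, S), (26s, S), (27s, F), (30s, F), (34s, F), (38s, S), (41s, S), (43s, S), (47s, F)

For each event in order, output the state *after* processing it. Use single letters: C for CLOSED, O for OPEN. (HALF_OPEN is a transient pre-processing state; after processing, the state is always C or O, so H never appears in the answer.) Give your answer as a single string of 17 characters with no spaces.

Answer: CCCCCCCCCCCCOOOCC

Derivation:
State after each event:
  event#1 t=0s outcome=F: state=CLOSED
  event#2 t=3s outcome=S: state=CLOSED
  event#3 t=7s outcome=S: state=CLOSED
  event#4 t=10s outcome=S: state=CLOSED
  event#5 t=14s outcome=F: state=CLOSED
  event#6 t=17s outcome=S: state=CLOSED
  event#7 t=19s outcome=S: state=CLOSED
  event#8 t=21s outcome=S: state=CLOSED
  event#9 t=24s outcome=S: state=CLOSED
  event#10 t=26s outcome=S: state=CLOSED
  event#11 t=27s outcome=F: state=CLOSED
  event#12 t=30s outcome=F: state=CLOSED
  event#13 t=34s outcome=F: state=OPEN
  event#14 t=38s outcome=S: state=OPEN
  event#15 t=41s outcome=S: state=OPEN
  event#16 t=43s outcome=S: state=CLOSED
  event#17 t=47s outcome=F: state=CLOSED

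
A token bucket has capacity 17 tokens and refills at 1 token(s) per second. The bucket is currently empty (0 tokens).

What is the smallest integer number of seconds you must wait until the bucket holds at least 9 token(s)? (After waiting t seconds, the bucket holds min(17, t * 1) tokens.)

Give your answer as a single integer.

Answer: 9

Derivation:
Need t * 1 >= 9, so t >= 9/1.
Smallest integer t = ceil(9/1) = 9.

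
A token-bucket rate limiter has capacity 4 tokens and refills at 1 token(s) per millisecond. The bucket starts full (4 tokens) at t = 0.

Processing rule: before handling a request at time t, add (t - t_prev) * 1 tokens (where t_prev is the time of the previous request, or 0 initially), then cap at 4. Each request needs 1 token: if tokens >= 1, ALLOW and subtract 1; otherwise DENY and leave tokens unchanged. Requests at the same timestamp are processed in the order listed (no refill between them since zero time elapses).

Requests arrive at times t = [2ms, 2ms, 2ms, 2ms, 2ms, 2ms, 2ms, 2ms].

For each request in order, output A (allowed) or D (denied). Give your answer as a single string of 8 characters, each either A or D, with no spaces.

Simulating step by step:
  req#1 t=2ms: ALLOW
  req#2 t=2ms: ALLOW
  req#3 t=2ms: ALLOW
  req#4 t=2ms: ALLOW
  req#5 t=2ms: DENY
  req#6 t=2ms: DENY
  req#7 t=2ms: DENY
  req#8 t=2ms: DENY

Answer: AAAADDDD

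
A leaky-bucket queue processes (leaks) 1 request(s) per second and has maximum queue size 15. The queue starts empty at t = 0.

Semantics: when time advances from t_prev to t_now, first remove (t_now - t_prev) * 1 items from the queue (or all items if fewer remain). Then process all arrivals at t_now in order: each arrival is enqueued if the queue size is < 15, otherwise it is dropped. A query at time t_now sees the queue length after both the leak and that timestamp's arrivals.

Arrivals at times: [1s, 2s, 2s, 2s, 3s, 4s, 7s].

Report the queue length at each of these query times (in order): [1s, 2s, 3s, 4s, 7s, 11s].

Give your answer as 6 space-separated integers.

Queue lengths at query times:
  query t=1s: backlog = 1
  query t=2s: backlog = 3
  query t=3s: backlog = 3
  query t=4s: backlog = 3
  query t=7s: backlog = 1
  query t=11s: backlog = 0

Answer: 1 3 3 3 1 0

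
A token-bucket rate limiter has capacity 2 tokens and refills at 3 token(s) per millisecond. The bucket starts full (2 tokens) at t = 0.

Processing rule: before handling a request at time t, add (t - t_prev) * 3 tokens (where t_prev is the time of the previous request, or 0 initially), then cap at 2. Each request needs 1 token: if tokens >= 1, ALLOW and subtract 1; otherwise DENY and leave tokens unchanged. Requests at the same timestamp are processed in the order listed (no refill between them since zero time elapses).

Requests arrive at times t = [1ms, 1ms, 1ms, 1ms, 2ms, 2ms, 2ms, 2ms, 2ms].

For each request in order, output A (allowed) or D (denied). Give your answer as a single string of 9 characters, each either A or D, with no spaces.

Answer: AADDAADDD

Derivation:
Simulating step by step:
  req#1 t=1ms: ALLOW
  req#2 t=1ms: ALLOW
  req#3 t=1ms: DENY
  req#4 t=1ms: DENY
  req#5 t=2ms: ALLOW
  req#6 t=2ms: ALLOW
  req#7 t=2ms: DENY
  req#8 t=2ms: DENY
  req#9 t=2ms: DENY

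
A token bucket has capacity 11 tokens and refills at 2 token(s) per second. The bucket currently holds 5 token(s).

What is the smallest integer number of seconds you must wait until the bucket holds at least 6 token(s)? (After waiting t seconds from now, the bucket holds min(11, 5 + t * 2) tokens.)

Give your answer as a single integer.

Answer: 1

Derivation:
Need 5 + t * 2 >= 6, so t >= 1/2.
Smallest integer t = ceil(1/2) = 1.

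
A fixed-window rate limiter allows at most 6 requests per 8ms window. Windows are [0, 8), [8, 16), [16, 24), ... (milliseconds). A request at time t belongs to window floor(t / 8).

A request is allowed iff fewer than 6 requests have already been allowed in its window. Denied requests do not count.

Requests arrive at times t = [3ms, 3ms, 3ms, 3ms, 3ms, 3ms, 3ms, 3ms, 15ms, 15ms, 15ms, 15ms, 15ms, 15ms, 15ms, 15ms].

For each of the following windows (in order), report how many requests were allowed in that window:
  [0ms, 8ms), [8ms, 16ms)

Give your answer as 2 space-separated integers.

Answer: 6 6

Derivation:
Processing requests:
  req#1 t=3ms (window 0): ALLOW
  req#2 t=3ms (window 0): ALLOW
  req#3 t=3ms (window 0): ALLOW
  req#4 t=3ms (window 0): ALLOW
  req#5 t=3ms (window 0): ALLOW
  req#6 t=3ms (window 0): ALLOW
  req#7 t=3ms (window 0): DENY
  req#8 t=3ms (window 0): DENY
  req#9 t=15ms (window 1): ALLOW
  req#10 t=15ms (window 1): ALLOW
  req#11 t=15ms (window 1): ALLOW
  req#12 t=15ms (window 1): ALLOW
  req#13 t=15ms (window 1): ALLOW
  req#14 t=15ms (window 1): ALLOW
  req#15 t=15ms (window 1): DENY
  req#16 t=15ms (window 1): DENY

Allowed counts by window: 6 6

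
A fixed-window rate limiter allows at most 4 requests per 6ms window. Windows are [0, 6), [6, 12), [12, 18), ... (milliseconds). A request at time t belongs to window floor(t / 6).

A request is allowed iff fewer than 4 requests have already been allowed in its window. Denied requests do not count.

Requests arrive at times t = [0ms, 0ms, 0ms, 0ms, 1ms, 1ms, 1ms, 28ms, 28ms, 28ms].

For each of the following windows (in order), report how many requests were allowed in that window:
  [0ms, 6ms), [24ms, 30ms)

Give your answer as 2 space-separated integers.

Processing requests:
  req#1 t=0ms (window 0): ALLOW
  req#2 t=0ms (window 0): ALLOW
  req#3 t=0ms (window 0): ALLOW
  req#4 t=0ms (window 0): ALLOW
  req#5 t=1ms (window 0): DENY
  req#6 t=1ms (window 0): DENY
  req#7 t=1ms (window 0): DENY
  req#8 t=28ms (window 4): ALLOW
  req#9 t=28ms (window 4): ALLOW
  req#10 t=28ms (window 4): ALLOW

Allowed counts by window: 4 3

Answer: 4 3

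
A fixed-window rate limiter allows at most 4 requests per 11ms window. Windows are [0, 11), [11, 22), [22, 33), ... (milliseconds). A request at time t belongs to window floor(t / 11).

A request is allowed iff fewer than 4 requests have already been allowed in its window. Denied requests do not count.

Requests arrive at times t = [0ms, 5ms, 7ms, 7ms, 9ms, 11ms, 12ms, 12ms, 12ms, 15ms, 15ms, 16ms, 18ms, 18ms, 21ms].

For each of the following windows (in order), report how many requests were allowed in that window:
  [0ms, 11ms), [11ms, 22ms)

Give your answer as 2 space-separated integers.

Processing requests:
  req#1 t=0ms (window 0): ALLOW
  req#2 t=5ms (window 0): ALLOW
  req#3 t=7ms (window 0): ALLOW
  req#4 t=7ms (window 0): ALLOW
  req#5 t=9ms (window 0): DENY
  req#6 t=11ms (window 1): ALLOW
  req#7 t=12ms (window 1): ALLOW
  req#8 t=12ms (window 1): ALLOW
  req#9 t=12ms (window 1): ALLOW
  req#10 t=15ms (window 1): DENY
  req#11 t=15ms (window 1): DENY
  req#12 t=16ms (window 1): DENY
  req#13 t=18ms (window 1): DENY
  req#14 t=18ms (window 1): DENY
  req#15 t=21ms (window 1): DENY

Allowed counts by window: 4 4

Answer: 4 4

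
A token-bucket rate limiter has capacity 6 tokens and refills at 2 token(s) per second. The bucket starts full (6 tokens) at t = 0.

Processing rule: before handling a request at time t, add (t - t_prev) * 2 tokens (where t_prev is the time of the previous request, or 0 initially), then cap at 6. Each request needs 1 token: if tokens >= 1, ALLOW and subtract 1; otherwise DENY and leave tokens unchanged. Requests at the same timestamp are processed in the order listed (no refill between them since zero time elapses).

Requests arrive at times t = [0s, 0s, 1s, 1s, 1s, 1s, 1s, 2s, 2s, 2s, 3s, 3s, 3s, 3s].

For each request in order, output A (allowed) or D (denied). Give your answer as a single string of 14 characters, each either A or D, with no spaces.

Answer: AAAAAAAAAAAADD

Derivation:
Simulating step by step:
  req#1 t=0s: ALLOW
  req#2 t=0s: ALLOW
  req#3 t=1s: ALLOW
  req#4 t=1s: ALLOW
  req#5 t=1s: ALLOW
  req#6 t=1s: ALLOW
  req#7 t=1s: ALLOW
  req#8 t=2s: ALLOW
  req#9 t=2s: ALLOW
  req#10 t=2s: ALLOW
  req#11 t=3s: ALLOW
  req#12 t=3s: ALLOW
  req#13 t=3s: DENY
  req#14 t=3s: DENY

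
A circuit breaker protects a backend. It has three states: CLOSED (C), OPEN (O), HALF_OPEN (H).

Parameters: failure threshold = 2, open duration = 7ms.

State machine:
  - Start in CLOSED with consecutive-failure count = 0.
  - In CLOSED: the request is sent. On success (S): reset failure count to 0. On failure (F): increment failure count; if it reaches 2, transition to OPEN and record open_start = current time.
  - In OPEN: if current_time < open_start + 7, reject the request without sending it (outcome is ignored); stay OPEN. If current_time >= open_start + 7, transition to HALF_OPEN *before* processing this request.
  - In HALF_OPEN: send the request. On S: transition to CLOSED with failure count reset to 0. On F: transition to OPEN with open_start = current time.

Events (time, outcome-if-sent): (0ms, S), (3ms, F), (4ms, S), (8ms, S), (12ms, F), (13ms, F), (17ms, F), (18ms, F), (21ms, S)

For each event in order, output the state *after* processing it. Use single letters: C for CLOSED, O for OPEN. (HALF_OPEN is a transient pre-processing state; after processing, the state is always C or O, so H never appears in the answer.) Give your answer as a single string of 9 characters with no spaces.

State after each event:
  event#1 t=0ms outcome=S: state=CLOSED
  event#2 t=3ms outcome=F: state=CLOSED
  event#3 t=4ms outcome=S: state=CLOSED
  event#4 t=8ms outcome=S: state=CLOSED
  event#5 t=12ms outcome=F: state=CLOSED
  event#6 t=13ms outcome=F: state=OPEN
  event#7 t=17ms outcome=F: state=OPEN
  event#8 t=18ms outcome=F: state=OPEN
  event#9 t=21ms outcome=S: state=CLOSED

Answer: CCCCCOOOC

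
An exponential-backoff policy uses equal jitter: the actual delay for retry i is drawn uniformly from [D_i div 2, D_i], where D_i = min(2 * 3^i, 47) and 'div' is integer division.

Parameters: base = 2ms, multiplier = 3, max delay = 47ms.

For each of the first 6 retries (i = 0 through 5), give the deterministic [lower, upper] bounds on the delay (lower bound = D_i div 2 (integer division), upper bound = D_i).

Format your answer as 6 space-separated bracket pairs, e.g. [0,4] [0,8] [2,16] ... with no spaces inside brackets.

Answer: [1,2] [3,6] [9,18] [23,47] [23,47] [23,47]

Derivation:
Computing bounds per retry:
  i=0: D_i=min(2*3^0,47)=2, bounds=[1,2]
  i=1: D_i=min(2*3^1,47)=6, bounds=[3,6]
  i=2: D_i=min(2*3^2,47)=18, bounds=[9,18]
  i=3: D_i=min(2*3^3,47)=47, bounds=[23,47]
  i=4: D_i=min(2*3^4,47)=47, bounds=[23,47]
  i=5: D_i=min(2*3^5,47)=47, bounds=[23,47]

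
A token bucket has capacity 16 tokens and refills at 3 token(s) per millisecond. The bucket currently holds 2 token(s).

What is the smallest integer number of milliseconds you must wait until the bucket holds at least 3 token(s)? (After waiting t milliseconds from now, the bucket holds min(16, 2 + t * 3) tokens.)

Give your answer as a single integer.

Need 2 + t * 3 >= 3, so t >= 1/3.
Smallest integer t = ceil(1/3) = 1.

Answer: 1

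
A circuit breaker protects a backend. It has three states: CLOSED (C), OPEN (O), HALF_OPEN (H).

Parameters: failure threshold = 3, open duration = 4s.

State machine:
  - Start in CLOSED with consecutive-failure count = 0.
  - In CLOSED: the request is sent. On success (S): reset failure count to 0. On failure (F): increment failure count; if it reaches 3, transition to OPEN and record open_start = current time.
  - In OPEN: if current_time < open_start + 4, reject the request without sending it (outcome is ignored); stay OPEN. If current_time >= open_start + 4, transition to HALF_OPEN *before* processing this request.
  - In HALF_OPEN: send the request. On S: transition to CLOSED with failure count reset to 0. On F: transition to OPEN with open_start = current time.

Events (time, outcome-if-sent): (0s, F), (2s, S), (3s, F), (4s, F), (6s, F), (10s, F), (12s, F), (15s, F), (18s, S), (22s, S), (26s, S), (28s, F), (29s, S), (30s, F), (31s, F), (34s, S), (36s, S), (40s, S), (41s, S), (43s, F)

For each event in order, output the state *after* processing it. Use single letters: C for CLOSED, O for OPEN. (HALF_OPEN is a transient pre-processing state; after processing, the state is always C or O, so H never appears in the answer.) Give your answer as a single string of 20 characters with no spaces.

Answer: CCCCOOOOOCCCCCCCCCCC

Derivation:
State after each event:
  event#1 t=0s outcome=F: state=CLOSED
  event#2 t=2s outcome=S: state=CLOSED
  event#3 t=3s outcome=F: state=CLOSED
  event#4 t=4s outcome=F: state=CLOSED
  event#5 t=6s outcome=F: state=OPEN
  event#6 t=10s outcome=F: state=OPEN
  event#7 t=12s outcome=F: state=OPEN
  event#8 t=15s outcome=F: state=OPEN
  event#9 t=18s outcome=S: state=OPEN
  event#10 t=22s outcome=S: state=CLOSED
  event#11 t=26s outcome=S: state=CLOSED
  event#12 t=28s outcome=F: state=CLOSED
  event#13 t=29s outcome=S: state=CLOSED
  event#14 t=30s outcome=F: state=CLOSED
  event#15 t=31s outcome=F: state=CLOSED
  event#16 t=34s outcome=S: state=CLOSED
  event#17 t=36s outcome=S: state=CLOSED
  event#18 t=40s outcome=S: state=CLOSED
  event#19 t=41s outcome=S: state=CLOSED
  event#20 t=43s outcome=F: state=CLOSED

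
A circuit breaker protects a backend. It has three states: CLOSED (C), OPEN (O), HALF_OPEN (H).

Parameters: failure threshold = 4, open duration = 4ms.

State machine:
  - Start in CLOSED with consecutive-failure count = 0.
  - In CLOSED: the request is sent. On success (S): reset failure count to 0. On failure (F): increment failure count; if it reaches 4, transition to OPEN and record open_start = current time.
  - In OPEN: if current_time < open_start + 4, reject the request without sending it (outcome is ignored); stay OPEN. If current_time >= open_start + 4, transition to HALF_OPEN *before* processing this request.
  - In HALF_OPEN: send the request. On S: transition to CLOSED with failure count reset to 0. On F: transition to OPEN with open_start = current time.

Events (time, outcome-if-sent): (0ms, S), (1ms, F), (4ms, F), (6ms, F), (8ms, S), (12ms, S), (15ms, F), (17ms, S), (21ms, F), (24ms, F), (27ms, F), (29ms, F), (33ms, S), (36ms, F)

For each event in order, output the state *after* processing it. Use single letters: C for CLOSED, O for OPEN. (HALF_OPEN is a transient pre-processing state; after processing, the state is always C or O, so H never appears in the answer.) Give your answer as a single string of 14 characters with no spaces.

Answer: CCCCCCCCCCCOCC

Derivation:
State after each event:
  event#1 t=0ms outcome=S: state=CLOSED
  event#2 t=1ms outcome=F: state=CLOSED
  event#3 t=4ms outcome=F: state=CLOSED
  event#4 t=6ms outcome=F: state=CLOSED
  event#5 t=8ms outcome=S: state=CLOSED
  event#6 t=12ms outcome=S: state=CLOSED
  event#7 t=15ms outcome=F: state=CLOSED
  event#8 t=17ms outcome=S: state=CLOSED
  event#9 t=21ms outcome=F: state=CLOSED
  event#10 t=24ms outcome=F: state=CLOSED
  event#11 t=27ms outcome=F: state=CLOSED
  event#12 t=29ms outcome=F: state=OPEN
  event#13 t=33ms outcome=S: state=CLOSED
  event#14 t=36ms outcome=F: state=CLOSED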